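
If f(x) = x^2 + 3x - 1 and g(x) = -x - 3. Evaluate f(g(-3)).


g(-3) = 0
f(0) = 1*(0)^2 + 3*(0) - 1 = -1

-1


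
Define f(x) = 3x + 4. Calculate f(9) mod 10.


f(9) = 31
31 mod 10 = 1

1


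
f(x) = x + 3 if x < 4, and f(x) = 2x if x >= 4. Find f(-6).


-6 satisfies x < 4
f(-6) = -3

-3


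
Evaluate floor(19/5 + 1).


19/5 = 3.8
3.8 + 1 = 4.8
floor(4.8) = 4

4


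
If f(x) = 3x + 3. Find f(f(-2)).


f(-2) = -3
f(-3) = -6

-6


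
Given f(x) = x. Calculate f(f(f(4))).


4


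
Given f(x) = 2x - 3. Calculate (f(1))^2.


f(1) = -1
(-1)^2 = 1

1


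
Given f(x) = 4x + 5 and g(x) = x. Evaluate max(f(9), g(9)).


f(9) = 41
g(9) = 9
max = 41

41


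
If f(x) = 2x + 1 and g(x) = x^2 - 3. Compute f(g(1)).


g(1) = -2
f(-2) = -3

-3


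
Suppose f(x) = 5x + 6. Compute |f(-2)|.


f(-2) = -4
|-4| = 4

4


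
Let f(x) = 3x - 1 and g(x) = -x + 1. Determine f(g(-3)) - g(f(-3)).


f(g(-3)) = 11
g(f(-3)) = 11
Difference = 0

0


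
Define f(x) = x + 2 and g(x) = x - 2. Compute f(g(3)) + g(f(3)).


6


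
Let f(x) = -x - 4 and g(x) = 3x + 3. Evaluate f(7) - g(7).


f(7) = -11
g(7) = 24
Difference = -35

-35


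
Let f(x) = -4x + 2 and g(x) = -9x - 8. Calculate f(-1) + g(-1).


f(-1) = 6
g(-1) = 1
Sum = 7

7


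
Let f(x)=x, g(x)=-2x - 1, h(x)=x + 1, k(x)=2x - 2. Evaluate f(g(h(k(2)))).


-7


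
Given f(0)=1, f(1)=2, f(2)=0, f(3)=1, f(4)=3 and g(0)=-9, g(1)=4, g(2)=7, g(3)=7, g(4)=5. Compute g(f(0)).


f(0) = 1
g(1) = 4

4


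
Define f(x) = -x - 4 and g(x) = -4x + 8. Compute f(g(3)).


0


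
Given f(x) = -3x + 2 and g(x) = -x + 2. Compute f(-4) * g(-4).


f(-4) = 14
g(-4) = 6
Product = 84

84


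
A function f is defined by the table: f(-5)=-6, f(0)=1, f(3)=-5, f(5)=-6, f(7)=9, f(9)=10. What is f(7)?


Reading from the table at x = 7

9


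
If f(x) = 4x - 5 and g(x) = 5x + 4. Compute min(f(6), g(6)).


19


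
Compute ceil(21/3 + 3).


21/3 = 7
7 + 3 = 10
ceil(10) = 10

10


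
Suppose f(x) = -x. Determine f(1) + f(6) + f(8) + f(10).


f(1) = -1
f(6) = -6
f(8) = -8
f(10) = -10
Sum = -25

-25


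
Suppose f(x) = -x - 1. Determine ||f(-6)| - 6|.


f(-6) = 5
|5| = 5
|5 - 6| = 1

1


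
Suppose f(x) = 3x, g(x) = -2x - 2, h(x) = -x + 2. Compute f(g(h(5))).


h(5) = -3
g(-3) = 4
f(4) = 12

12


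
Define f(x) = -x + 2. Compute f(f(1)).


f(1) = 1
f(1) = 1

1


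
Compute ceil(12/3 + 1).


5


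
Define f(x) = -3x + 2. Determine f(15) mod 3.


f(15) = -43
-43 mod 3 = 2

2


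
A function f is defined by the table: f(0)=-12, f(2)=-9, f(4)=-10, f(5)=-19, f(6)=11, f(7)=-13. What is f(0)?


Reading from the table at x = 0

-12


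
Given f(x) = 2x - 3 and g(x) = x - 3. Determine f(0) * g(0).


9


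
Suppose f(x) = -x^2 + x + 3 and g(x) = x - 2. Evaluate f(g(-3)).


g(-3) = -5
f(-5) = (-1)*(-5)^2 + 1*(-5) + 3 = -27

-27


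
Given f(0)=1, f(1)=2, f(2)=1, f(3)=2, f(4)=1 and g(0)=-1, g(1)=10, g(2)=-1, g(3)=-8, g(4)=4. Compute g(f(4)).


10


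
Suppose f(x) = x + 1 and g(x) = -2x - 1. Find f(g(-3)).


g(-3) = 5
f(5) = 6

6


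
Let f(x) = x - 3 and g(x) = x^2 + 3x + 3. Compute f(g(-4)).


g(-4) = 7
f(7) = 4

4


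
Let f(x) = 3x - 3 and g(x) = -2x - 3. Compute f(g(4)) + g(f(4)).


-57


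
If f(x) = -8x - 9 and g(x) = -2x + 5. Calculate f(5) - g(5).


f(5) = -49
g(5) = -5
Difference = -44

-44


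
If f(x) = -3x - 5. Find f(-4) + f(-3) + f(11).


f(-4) = 7
f(-3) = 4
f(11) = -38
Sum = -27

-27


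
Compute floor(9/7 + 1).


9/7 = 1.2857
1.2857 + 1 = 2.2857
floor(2.2857) = 2

2


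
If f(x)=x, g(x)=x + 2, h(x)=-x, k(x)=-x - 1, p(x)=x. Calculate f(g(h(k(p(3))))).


p(3) = 3
k(3) = -4
h(-4) = 4
g(4) = 6
f(6) = 6

6


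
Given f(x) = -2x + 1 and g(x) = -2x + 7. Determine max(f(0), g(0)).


f(0) = 1
g(0) = 7
max = 7

7


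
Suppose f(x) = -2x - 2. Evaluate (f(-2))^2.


4


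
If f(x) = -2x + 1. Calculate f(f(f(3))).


f(3) = -5
f(-5) = 11
f(11) = -21

-21


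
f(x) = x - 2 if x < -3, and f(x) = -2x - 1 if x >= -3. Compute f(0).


-1


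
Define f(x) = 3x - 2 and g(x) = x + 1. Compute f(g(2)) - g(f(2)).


f(g(2)) = 7
g(f(2)) = 5
Difference = 2

2


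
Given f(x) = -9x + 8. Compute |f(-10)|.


f(-10) = 98
|98| = 98

98


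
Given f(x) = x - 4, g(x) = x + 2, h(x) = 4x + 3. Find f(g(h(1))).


h(1) = 7
g(7) = 9
f(9) = 5

5


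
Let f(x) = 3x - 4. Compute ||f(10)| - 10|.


f(10) = 26
|26| = 26
|26 - 10| = 16

16


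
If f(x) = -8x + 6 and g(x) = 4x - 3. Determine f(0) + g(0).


3


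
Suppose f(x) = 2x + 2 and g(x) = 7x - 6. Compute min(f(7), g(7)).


f(7) = 16
g(7) = 43
min = 16

16


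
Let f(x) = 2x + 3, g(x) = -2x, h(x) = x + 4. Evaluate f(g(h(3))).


h(3) = 7
g(7) = -14
f(-14) = -25

-25


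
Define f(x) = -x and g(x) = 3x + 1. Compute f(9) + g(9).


19


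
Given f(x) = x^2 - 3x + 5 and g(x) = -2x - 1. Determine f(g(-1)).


3


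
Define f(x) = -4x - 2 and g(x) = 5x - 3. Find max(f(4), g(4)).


f(4) = -18
g(4) = 17
max = 17

17


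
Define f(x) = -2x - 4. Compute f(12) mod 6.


f(12) = -28
-28 mod 6 = 2

2


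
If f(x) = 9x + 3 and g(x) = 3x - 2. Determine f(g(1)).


g(1) = 1
f(1) = 12

12


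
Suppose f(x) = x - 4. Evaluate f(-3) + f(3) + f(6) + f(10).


f(-3) = -7
f(3) = -1
f(6) = 2
f(10) = 6
Sum = 0

0


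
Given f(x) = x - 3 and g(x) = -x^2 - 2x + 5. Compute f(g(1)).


-1


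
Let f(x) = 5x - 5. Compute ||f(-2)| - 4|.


f(-2) = -15
|-15| = 15
|15 - 4| = 11

11


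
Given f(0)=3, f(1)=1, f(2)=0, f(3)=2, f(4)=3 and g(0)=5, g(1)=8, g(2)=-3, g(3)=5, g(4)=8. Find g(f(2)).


f(2) = 0
g(0) = 5

5


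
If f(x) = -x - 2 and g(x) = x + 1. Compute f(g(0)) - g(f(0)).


-2


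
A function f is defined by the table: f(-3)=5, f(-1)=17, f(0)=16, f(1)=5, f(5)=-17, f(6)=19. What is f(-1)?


Reading from the table at x = -1

17


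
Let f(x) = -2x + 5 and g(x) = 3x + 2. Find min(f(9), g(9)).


f(9) = -13
g(9) = 29
min = -13

-13


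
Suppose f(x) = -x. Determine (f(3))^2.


9


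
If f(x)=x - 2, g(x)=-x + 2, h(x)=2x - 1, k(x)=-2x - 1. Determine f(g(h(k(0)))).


k(0) = -1
h(-1) = -3
g(-3) = 5
f(5) = 3

3


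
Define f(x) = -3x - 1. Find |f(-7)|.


20


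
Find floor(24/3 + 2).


24/3 = 8
8 + 2 = 10
floor(10) = 10

10


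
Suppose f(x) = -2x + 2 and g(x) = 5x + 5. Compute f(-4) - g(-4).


f(-4) = 10
g(-4) = -15
Difference = 25

25


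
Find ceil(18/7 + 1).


18/7 = 2.5714
2.5714 + 1 = 3.5714
ceil(3.5714) = 4

4


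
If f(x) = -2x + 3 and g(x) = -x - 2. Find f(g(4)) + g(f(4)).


18


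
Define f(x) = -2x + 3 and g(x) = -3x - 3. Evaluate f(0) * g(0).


f(0) = 3
g(0) = -3
Product = -9

-9


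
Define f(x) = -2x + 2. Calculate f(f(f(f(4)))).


f(4) = -6
f(-6) = 14
f(14) = -26
f(-26) = 54

54


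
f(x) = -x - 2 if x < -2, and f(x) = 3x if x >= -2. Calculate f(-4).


-4 satisfies x < -2
f(-4) = 2

2


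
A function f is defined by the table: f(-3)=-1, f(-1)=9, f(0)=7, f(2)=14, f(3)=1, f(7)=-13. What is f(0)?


Reading from the table at x = 0

7


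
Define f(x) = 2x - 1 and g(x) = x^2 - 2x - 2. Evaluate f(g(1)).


g(1) = -3
f(-3) = -7

-7


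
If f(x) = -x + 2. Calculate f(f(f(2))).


f(2) = 0
f(0) = 2
f(2) = 0

0


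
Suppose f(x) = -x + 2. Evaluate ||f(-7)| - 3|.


6


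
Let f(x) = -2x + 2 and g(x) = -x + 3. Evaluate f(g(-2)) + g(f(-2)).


f(g(-2)) = -8
g(f(-2)) = -3
Sum = -11

-11


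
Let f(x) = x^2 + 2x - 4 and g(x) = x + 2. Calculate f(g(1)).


g(1) = 3
f(3) = 1*(3)^2 + 2*(3) - 4 = 11

11


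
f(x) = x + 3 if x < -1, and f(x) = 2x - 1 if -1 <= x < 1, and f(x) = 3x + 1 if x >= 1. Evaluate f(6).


6 satisfies x >= 1
f(6) = 19

19


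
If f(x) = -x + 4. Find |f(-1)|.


f(-1) = 5
|5| = 5

5


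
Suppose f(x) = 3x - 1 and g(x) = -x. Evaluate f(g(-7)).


g(-7) = 7
f(7) = 20

20


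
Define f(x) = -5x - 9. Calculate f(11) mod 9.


f(11) = -64
-64 mod 9 = 8

8


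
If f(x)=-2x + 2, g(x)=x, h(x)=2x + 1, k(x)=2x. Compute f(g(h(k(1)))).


-8


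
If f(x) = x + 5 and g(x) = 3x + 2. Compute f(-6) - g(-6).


f(-6) = -1
g(-6) = -16
Difference = 15

15


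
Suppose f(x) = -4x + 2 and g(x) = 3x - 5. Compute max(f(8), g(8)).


f(8) = -30
g(8) = 19
max = 19

19


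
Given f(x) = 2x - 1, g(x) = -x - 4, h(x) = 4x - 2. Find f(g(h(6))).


-53


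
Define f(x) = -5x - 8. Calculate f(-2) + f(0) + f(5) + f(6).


f(-2) = 2
f(0) = -8
f(5) = -33
f(6) = -38
Sum = -77

-77


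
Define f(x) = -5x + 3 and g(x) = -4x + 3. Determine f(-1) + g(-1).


f(-1) = 8
g(-1) = 7
Sum = 15

15


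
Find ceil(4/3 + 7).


4/3 = 1.3333
1.3333 + 7 = 8.3333
ceil(8.3333) = 9

9


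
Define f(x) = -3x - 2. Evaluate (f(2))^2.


f(2) = -8
(-8)^2 = 64

64


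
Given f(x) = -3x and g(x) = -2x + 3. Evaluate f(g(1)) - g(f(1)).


f(g(1)) = -3
g(f(1)) = 9
Difference = -12

-12


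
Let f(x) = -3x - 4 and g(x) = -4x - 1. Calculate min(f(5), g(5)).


f(5) = -19
g(5) = -21
min = -21

-21


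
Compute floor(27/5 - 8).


27/5 = 5.4
5.4 - 8 = -2.6
floor(-2.6) = -3

-3


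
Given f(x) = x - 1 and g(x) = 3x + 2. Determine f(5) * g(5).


f(5) = 4
g(5) = 17
Product = 68

68


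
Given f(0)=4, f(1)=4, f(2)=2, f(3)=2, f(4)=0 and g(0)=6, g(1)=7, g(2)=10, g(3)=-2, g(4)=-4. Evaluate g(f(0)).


f(0) = 4
g(4) = -4

-4


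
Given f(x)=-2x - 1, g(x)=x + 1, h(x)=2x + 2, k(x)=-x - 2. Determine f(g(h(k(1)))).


k(1) = -3
h(-3) = -4
g(-4) = -3
f(-3) = 5

5


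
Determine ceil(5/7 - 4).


5/7 = 0.7143
0.7143 - 4 = -3.2857
ceil(-3.2857) = -3

-3


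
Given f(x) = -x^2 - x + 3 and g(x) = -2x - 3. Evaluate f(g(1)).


g(1) = -5
f(-5) = (-1)*(-5)^2 - 1*(-5) + 3 = -17

-17


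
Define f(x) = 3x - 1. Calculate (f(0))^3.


f(0) = -1
(-1)^3 = -1

-1


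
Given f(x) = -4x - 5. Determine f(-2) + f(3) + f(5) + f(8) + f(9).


f(-2) = 3
f(3) = -17
f(5) = -25
f(8) = -37
f(9) = -41
Sum = -117

-117


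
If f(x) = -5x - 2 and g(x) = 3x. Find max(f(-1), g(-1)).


3


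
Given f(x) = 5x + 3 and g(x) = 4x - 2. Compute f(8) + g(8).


f(8) = 43
g(8) = 30
Sum = 73

73


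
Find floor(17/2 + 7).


17/2 = 8.5
8.5 + 7 = 15.5
floor(15.5) = 15

15


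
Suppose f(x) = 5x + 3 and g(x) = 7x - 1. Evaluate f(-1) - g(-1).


f(-1) = -2
g(-1) = -8
Difference = 6

6


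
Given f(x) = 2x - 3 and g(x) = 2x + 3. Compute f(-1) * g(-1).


-5


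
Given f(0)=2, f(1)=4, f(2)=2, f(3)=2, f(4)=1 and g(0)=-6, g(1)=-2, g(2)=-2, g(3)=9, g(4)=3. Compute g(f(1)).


f(1) = 4
g(4) = 3

3


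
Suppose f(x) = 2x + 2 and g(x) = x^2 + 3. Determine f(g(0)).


g(0) = 3
f(3) = 8

8


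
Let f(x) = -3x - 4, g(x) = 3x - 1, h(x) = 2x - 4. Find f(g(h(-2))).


71


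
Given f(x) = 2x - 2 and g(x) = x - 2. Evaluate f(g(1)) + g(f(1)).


f(g(1)) = -4
g(f(1)) = -2
Sum = -6

-6


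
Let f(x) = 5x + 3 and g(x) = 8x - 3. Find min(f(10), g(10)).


f(10) = 53
g(10) = 77
min = 53

53


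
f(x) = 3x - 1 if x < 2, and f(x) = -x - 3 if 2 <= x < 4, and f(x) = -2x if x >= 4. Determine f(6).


-12


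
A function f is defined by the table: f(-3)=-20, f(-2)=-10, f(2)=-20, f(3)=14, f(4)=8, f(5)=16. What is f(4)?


8


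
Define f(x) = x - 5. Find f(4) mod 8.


f(4) = -1
-1 mod 8 = 7

7


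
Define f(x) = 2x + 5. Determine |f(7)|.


f(7) = 19
|19| = 19

19


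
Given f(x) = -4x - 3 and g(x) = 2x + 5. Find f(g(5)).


g(5) = 15
f(15) = -63

-63


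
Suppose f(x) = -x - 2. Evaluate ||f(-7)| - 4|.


1


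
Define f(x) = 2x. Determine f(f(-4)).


f(-4) = -8
f(-8) = -16

-16


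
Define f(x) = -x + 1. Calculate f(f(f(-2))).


f(-2) = 3
f(3) = -2
f(-2) = 3

3


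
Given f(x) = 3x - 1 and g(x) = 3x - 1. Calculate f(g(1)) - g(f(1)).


f(g(1)) = 5
g(f(1)) = 5
Difference = 0

0


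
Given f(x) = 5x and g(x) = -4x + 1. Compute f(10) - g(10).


f(10) = 50
g(10) = -39
Difference = 89

89


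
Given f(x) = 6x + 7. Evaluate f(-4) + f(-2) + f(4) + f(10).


f(-4) = -17
f(-2) = -5
f(4) = 31
f(10) = 67
Sum = 76

76


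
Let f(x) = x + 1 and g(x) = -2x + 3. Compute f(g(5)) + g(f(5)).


-15


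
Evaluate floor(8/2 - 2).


8/2 = 4
4 - 2 = 2
floor(2) = 2

2


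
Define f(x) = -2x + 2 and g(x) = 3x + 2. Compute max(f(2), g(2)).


f(2) = -2
g(2) = 8
max = 8

8


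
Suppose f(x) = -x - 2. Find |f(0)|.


2


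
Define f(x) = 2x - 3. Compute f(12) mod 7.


f(12) = 21
21 mod 7 = 0

0


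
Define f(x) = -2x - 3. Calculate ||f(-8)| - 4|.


f(-8) = 13
|13| = 13
|13 - 4| = 9

9


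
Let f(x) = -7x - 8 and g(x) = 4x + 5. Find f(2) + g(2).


-9


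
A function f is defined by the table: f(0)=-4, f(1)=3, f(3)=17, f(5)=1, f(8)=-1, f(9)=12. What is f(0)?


Reading from the table at x = 0

-4


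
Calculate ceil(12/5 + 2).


5


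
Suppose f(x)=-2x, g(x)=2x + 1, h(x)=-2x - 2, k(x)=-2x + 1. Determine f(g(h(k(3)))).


-34


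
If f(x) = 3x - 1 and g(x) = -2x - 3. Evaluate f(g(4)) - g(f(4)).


f(g(4)) = -34
g(f(4)) = -25
Difference = -9

-9


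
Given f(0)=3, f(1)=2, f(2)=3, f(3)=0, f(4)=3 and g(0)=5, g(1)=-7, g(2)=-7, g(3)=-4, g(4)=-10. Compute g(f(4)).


-4


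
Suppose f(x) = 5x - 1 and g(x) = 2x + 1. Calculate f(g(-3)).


g(-3) = -5
f(-5) = -26

-26


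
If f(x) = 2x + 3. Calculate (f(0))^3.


f(0) = 3
(3)^3 = 27

27


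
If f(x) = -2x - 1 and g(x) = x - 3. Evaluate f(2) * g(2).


f(2) = -5
g(2) = -1
Product = 5

5


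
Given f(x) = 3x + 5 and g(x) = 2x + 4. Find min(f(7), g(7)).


18


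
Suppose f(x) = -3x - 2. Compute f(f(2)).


22


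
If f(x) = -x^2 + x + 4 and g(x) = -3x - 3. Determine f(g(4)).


g(4) = -15
f(-15) = (-1)*(-15)^2 + 1*(-15) + 4 = -236

-236


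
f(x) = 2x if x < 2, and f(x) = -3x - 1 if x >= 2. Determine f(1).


2


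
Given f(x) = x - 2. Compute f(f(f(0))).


f(0) = -2
f(-2) = -4
f(-4) = -6

-6


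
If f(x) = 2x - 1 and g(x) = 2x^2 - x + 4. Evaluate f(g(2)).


g(2) = 10
f(10) = 19

19


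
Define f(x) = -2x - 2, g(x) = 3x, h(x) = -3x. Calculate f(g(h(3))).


h(3) = -9
g(-9) = -27
f(-27) = 52

52


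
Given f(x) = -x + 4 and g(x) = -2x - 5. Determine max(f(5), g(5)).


f(5) = -1
g(5) = -15
max = -1

-1


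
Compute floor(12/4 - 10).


12/4 = 3
3 - 10 = -7
floor(-7) = -7

-7


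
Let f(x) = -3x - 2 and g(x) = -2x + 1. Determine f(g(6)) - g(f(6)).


f(g(6)) = 31
g(f(6)) = 41
Difference = -10

-10


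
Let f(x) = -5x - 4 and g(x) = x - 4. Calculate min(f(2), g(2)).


-14


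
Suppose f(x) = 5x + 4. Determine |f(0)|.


f(0) = 4
|4| = 4

4


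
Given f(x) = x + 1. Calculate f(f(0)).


f(0) = 1
f(1) = 2

2


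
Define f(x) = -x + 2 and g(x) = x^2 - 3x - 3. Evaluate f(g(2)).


g(2) = -5
f(-5) = 7

7


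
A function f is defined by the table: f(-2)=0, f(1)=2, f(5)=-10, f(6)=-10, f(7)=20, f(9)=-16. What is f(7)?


Reading from the table at x = 7

20


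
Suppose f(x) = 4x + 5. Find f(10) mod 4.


1


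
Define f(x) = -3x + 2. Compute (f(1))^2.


1


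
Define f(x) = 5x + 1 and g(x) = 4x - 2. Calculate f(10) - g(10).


f(10) = 51
g(10) = 38
Difference = 13

13


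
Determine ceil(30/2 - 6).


30/2 = 15
15 - 6 = 9
ceil(9) = 9

9


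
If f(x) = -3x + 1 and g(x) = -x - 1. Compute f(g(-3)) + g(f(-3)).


f(g(-3)) = -5
g(f(-3)) = -11
Sum = -16

-16


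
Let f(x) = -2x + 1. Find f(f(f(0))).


f(0) = 1
f(1) = -1
f(-1) = 3

3


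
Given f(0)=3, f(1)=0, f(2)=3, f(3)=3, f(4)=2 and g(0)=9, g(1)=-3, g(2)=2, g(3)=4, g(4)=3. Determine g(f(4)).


f(4) = 2
g(2) = 2

2


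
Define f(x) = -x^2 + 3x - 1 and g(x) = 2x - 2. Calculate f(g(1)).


g(1) = 0
f(0) = (-1)*(0)^2 + 3*(0) - 1 = -1

-1


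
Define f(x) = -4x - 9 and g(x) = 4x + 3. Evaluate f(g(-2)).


g(-2) = -5
f(-5) = 11

11


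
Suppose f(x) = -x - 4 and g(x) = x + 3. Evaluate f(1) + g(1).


f(1) = -5
g(1) = 4
Sum = -1

-1


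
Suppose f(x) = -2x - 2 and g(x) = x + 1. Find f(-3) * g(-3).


-8


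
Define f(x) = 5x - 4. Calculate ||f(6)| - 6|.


f(6) = 26
|26| = 26
|26 - 6| = 20

20


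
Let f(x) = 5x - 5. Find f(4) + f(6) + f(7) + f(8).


f(4) = 15
f(6) = 25
f(7) = 30
f(8) = 35
Sum = 105

105


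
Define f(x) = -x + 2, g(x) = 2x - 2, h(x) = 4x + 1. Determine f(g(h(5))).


-38


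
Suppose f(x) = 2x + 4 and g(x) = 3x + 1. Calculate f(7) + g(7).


f(7) = 18
g(7) = 22
Sum = 40

40


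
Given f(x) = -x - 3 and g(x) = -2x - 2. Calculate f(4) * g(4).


f(4) = -7
g(4) = -10
Product = 70

70


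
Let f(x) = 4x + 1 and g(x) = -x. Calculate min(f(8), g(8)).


-8


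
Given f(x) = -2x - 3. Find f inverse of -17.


7


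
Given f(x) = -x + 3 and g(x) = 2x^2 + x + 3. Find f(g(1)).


-3


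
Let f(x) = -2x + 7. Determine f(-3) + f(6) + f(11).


f(-3) = 13
f(6) = -5
f(11) = -15
Sum = -7

-7


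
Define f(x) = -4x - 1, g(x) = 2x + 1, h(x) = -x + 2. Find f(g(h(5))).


h(5) = -3
g(-3) = -5
f(-5) = 19

19


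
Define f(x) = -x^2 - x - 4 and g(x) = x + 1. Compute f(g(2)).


g(2) = 3
f(3) = (-1)*(3)^2 - 1*(3) - 4 = -16

-16


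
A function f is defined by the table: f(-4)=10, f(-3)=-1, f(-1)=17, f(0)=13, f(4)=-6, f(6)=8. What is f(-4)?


Reading from the table at x = -4

10


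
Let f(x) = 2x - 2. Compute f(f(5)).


f(5) = 8
f(8) = 14

14


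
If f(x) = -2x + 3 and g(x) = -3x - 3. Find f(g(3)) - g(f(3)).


21


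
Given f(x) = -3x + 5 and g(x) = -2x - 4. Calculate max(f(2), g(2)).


f(2) = -1
g(2) = -8
max = -1

-1


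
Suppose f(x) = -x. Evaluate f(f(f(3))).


f(3) = -3
f(-3) = 3
f(3) = -3

-3


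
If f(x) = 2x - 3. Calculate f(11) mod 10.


f(11) = 19
19 mod 10 = 9

9


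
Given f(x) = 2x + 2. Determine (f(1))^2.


16


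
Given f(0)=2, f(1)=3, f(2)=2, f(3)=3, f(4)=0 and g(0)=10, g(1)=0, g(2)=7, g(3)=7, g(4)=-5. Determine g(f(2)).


f(2) = 2
g(2) = 7

7


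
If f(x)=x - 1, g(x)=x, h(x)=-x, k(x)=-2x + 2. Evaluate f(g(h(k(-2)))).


k(-2) = 6
h(6) = -6
g(-6) = -6
f(-6) = -7

-7


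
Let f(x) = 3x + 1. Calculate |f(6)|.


f(6) = 19
|19| = 19

19


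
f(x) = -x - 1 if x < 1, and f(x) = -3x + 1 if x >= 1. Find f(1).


1 satisfies x >= 1
f(1) = -2

-2


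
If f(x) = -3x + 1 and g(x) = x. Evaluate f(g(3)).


g(3) = 3
f(3) = -8

-8


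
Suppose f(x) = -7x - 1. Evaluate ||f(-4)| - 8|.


f(-4) = 27
|27| = 27
|27 - 8| = 19

19


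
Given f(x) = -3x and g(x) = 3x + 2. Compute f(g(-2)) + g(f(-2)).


32


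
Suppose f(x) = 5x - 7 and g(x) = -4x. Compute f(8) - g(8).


f(8) = 33
g(8) = -32
Difference = 65

65


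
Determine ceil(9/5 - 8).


9/5 = 1.8
1.8 - 8 = -6.2
ceil(-6.2) = -6

-6


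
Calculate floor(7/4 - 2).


-1


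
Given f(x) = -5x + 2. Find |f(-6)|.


f(-6) = 32
|32| = 32

32


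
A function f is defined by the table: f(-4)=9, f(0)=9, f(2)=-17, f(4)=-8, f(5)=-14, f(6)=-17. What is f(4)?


Reading from the table at x = 4

-8


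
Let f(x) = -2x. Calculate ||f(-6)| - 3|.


f(-6) = 12
|12| = 12
|12 - 3| = 9

9


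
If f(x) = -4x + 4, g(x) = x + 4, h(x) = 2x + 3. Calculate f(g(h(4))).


-56


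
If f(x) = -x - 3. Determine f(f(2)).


f(2) = -5
f(-5) = 2

2


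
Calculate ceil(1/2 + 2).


1/2 = 0.5
0.5 + 2 = 2.5
ceil(2.5) = 3

3


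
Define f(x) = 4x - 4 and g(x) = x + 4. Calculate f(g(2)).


20


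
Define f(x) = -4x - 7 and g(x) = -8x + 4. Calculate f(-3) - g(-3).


-23


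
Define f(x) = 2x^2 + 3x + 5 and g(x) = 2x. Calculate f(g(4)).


g(4) = 8
f(8) = 2*(8)^2 + 3*(8) + 5 = 157

157


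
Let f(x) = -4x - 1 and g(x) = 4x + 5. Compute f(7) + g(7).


f(7) = -29
g(7) = 33
Sum = 4

4


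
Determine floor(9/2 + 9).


9/2 = 4.5
4.5 + 9 = 13.5
floor(13.5) = 13

13


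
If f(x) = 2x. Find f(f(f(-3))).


f(-3) = -6
f(-6) = -12
f(-12) = -24

-24


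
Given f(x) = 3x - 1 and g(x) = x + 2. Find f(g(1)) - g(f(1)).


4


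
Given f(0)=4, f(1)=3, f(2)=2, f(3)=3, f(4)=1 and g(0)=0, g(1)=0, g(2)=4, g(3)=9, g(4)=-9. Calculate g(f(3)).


f(3) = 3
g(3) = 9

9


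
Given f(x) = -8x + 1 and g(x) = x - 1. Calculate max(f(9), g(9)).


f(9) = -71
g(9) = 8
max = 8

8


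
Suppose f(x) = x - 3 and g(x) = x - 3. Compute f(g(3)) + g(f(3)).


f(g(3)) = -3
g(f(3)) = -3
Sum = -6

-6


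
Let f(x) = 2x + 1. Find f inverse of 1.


Solve 2x + 1 = 1
x = (1 - 1) / 2 = 0

0


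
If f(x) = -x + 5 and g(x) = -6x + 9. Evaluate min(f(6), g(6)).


f(6) = -1
g(6) = -27
min = -27

-27


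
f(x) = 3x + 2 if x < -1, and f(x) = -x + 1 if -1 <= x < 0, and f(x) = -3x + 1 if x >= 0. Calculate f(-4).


-4 satisfies x < -1
f(-4) = -10

-10


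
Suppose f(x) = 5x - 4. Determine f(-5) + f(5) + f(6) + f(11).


69


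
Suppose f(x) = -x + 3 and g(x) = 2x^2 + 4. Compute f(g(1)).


-3


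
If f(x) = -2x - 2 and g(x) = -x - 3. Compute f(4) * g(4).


f(4) = -10
g(4) = -7
Product = 70

70


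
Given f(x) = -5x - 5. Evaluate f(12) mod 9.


f(12) = -65
-65 mod 9 = 7

7


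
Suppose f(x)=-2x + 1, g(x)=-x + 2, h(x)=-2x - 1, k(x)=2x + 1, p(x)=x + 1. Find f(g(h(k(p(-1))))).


p(-1) = 0
k(0) = 1
h(1) = -3
g(-3) = 5
f(5) = -9

-9


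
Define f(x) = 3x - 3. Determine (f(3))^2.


f(3) = 6
(6)^2 = 36

36


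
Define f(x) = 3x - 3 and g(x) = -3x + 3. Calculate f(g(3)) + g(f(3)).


f(g(3)) = -21
g(f(3)) = -15
Sum = -36

-36


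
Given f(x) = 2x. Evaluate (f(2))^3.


f(2) = 4
(4)^3 = 64

64


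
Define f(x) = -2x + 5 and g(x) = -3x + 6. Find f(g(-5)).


g(-5) = 21
f(21) = -37

-37


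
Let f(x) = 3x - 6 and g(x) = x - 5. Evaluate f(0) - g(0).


f(0) = -6
g(0) = -5
Difference = -1

-1


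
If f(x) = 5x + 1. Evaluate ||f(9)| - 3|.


43


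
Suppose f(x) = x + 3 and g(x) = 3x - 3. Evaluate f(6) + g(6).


24


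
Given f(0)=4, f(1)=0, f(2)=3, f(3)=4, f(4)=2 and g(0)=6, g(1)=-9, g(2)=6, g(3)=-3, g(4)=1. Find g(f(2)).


f(2) = 3
g(3) = -3

-3


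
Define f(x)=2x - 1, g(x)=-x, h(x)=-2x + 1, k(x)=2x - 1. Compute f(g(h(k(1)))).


k(1) = 1
h(1) = -1
g(-1) = 1
f(1) = 1

1


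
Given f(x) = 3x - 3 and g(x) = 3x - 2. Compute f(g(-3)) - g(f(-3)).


f(g(-3)) = -36
g(f(-3)) = -38
Difference = 2

2


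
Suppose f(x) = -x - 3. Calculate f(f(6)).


6


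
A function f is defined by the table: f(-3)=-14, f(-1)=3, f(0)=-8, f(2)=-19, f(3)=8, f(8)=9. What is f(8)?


9


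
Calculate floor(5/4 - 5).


-4


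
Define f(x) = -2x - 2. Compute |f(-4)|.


6


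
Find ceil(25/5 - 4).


25/5 = 5
5 - 4 = 1
ceil(1) = 1

1


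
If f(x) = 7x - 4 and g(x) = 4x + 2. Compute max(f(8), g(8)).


52


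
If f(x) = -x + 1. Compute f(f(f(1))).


f(1) = 0
f(0) = 1
f(1) = 0

0


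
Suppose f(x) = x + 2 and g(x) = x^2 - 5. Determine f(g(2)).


1


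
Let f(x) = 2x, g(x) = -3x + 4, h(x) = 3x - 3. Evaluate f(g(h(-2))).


h(-2) = -9
g(-9) = 31
f(31) = 62

62


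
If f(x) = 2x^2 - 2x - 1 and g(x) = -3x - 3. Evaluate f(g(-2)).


g(-2) = 3
f(3) = 2*(3)^2 - 2*(3) - 1 = 11

11


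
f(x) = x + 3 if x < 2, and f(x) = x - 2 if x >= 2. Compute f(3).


3 satisfies x >= 2
f(3) = 1

1


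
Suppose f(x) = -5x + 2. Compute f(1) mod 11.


f(1) = -3
-3 mod 11 = 8

8


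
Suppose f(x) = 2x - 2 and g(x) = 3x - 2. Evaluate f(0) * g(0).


4


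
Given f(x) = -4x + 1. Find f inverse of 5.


Solve -4x + 1 = 5
x = (5 - 1) / (-4) = -1

-1


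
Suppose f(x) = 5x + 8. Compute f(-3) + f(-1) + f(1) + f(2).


f(-3) = -7
f(-1) = 3
f(1) = 13
f(2) = 18
Sum = 27

27


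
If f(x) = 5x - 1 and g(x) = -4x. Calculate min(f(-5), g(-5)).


f(-5) = -26
g(-5) = 20
min = -26

-26


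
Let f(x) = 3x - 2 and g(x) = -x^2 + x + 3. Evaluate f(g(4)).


g(4) = -9
f(-9) = -29

-29


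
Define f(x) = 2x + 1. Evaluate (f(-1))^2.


f(-1) = -1
(-1)^2 = 1

1


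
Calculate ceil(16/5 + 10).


16/5 = 3.2
3.2 + 10 = 13.2
ceil(13.2) = 14

14


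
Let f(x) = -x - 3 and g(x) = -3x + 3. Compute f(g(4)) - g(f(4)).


f(g(4)) = 6
g(f(4)) = 24
Difference = -18

-18


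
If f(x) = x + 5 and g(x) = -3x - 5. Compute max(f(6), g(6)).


f(6) = 11
g(6) = -23
max = 11

11


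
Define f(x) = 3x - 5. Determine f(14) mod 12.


f(14) = 37
37 mod 12 = 1

1


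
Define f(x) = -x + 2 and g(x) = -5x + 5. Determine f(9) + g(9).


-47


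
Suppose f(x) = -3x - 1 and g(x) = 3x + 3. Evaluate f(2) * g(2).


-63


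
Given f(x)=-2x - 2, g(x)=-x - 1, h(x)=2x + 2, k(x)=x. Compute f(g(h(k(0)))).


4


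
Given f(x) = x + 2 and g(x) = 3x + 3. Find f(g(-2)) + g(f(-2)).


f(g(-2)) = -1
g(f(-2)) = 3
Sum = 2

2


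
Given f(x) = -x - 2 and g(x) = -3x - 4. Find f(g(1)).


g(1) = -7
f(-7) = 5

5


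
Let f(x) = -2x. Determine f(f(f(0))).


0


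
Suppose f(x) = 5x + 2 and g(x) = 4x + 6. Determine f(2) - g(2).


-2


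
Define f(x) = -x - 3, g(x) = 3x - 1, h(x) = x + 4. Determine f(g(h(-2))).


h(-2) = 2
g(2) = 5
f(5) = -8

-8


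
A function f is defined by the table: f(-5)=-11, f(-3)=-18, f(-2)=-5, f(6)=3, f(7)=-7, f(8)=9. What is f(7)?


Reading from the table at x = 7

-7


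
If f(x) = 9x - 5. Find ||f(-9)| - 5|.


f(-9) = -86
|-86| = 86
|86 - 5| = 81

81


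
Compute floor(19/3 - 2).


19/3 = 6.3333
6.3333 - 2 = 4.3333
floor(4.3333) = 4

4


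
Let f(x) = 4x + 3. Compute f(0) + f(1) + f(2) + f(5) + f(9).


f(0) = 3
f(1) = 7
f(2) = 11
f(5) = 23
f(9) = 39
Sum = 83

83


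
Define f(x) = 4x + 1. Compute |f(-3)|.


11


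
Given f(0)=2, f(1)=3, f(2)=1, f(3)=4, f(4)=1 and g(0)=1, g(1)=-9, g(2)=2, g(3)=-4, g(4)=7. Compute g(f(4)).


-9


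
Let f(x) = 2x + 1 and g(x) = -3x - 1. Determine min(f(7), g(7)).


f(7) = 15
g(7) = -22
min = -22

-22


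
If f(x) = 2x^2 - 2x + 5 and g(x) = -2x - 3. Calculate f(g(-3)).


17


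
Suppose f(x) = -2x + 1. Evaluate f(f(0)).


f(0) = 1
f(1) = -1

-1


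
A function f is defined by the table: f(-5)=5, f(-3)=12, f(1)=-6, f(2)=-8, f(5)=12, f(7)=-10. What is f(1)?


Reading from the table at x = 1

-6


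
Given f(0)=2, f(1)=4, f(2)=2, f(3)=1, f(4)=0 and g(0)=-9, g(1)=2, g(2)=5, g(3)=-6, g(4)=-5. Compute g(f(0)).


5


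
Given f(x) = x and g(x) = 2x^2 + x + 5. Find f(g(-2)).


11


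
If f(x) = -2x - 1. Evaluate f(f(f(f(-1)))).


f(-1) = 1
f(1) = -3
f(-3) = 5
f(5) = -11

-11


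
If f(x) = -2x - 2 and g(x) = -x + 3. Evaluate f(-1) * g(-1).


f(-1) = 0
g(-1) = 4
Product = 0

0


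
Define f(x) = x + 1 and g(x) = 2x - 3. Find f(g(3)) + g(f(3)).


f(g(3)) = 4
g(f(3)) = 5
Sum = 9

9


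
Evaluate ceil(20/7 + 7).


20/7 = 2.8571
2.8571 + 7 = 9.8571
ceil(9.8571) = 10

10


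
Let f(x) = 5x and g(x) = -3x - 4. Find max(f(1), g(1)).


f(1) = 5
g(1) = -7
max = 5

5


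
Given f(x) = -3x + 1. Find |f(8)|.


23


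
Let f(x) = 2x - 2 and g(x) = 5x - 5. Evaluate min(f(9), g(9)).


f(9) = 16
g(9) = 40
min = 16

16


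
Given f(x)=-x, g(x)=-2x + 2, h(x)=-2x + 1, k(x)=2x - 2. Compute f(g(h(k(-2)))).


k(-2) = -6
h(-6) = 13
g(13) = -24
f(-24) = 24

24


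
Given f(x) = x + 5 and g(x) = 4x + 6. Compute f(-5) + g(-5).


f(-5) = 0
g(-5) = -14
Sum = -14

-14


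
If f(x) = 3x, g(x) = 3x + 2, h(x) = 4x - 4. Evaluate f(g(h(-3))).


h(-3) = -16
g(-16) = -46
f(-46) = -138

-138


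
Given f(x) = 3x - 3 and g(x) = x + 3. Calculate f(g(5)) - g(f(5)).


f(g(5)) = 21
g(f(5)) = 15
Difference = 6

6


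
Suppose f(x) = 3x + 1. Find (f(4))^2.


f(4) = 13
(13)^2 = 169

169


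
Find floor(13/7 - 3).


-2


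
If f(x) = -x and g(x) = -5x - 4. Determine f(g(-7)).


-31


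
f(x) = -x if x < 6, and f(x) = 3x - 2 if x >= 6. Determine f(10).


10 satisfies x >= 6
f(10) = 28

28


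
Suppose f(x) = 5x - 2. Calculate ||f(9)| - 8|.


35


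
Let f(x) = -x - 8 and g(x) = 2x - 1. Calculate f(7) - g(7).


f(7) = -15
g(7) = 13
Difference = -28

-28


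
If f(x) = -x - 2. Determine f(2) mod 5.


f(2) = -4
-4 mod 5 = 1

1


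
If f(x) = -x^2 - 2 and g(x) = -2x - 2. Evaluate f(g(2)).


g(2) = -6
f(-6) = (-1)*(-6)^2 - 2 = -38

-38


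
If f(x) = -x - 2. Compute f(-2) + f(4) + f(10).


f(-2) = 0
f(4) = -6
f(10) = -12
Sum = -18

-18


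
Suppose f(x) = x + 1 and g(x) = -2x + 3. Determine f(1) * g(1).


f(1) = 2
g(1) = 1
Product = 2

2


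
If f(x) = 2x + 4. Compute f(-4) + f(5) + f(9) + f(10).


f(-4) = -4
f(5) = 14
f(9) = 22
f(10) = 24
Sum = 56

56


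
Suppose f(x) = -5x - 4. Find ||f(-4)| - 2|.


f(-4) = 16
|16| = 16
|16 - 2| = 14

14


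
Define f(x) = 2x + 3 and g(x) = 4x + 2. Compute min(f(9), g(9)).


f(9) = 21
g(9) = 38
min = 21

21


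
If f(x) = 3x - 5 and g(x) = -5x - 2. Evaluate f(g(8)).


g(8) = -42
f(-42) = -131

-131


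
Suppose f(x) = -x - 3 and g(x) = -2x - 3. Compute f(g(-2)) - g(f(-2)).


f(g(-2)) = -4
g(f(-2)) = -1
Difference = -3

-3


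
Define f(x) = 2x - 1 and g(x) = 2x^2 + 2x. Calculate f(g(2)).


g(2) = 12
f(12) = 23

23


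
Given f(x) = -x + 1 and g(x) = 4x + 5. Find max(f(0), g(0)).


f(0) = 1
g(0) = 5
max = 5

5


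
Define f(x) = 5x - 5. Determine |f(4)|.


f(4) = 15
|15| = 15

15


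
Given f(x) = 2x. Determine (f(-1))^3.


f(-1) = -2
(-2)^3 = -8

-8


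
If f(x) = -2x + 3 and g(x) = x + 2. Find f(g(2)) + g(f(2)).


-4


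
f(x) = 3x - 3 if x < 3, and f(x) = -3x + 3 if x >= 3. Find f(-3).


-12


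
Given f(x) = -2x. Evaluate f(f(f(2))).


f(2) = -4
f(-4) = 8
f(8) = -16

-16


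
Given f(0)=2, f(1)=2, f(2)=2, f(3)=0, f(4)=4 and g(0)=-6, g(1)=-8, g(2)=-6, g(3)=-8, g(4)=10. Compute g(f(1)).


-6


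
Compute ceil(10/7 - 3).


10/7 = 1.4286
1.4286 - 3 = -1.5714
ceil(-1.5714) = -1

-1


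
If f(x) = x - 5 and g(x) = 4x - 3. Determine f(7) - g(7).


f(7) = 2
g(7) = 25
Difference = -23

-23


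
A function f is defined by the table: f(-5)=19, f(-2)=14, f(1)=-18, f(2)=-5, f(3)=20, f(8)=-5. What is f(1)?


Reading from the table at x = 1

-18


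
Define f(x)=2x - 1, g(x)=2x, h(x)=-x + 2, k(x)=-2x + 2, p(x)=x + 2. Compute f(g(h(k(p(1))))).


p(1) = 3
k(3) = -4
h(-4) = 6
g(6) = 12
f(12) = 23

23


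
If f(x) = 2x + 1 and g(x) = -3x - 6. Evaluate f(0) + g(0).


f(0) = 1
g(0) = -6
Sum = -5

-5


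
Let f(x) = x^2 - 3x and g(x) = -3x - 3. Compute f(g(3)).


180


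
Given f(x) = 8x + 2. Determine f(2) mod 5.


3


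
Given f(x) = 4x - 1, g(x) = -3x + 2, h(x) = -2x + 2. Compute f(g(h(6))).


h(6) = -10
g(-10) = 32
f(32) = 127

127


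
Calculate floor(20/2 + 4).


14


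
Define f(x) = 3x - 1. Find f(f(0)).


f(0) = -1
f(-1) = -4

-4


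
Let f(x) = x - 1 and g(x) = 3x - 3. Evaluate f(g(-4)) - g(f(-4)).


f(g(-4)) = -16
g(f(-4)) = -18
Difference = 2

2


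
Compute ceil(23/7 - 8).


23/7 = 3.2857
3.2857 - 8 = -4.7143
ceil(-4.7143) = -4

-4


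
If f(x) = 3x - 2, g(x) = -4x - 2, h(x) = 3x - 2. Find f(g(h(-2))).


88


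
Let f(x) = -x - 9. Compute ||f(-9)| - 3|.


f(-9) = 0
|0| = 0
|0 - 3| = 3

3


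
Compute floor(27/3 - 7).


27/3 = 9
9 - 7 = 2
floor(2) = 2

2


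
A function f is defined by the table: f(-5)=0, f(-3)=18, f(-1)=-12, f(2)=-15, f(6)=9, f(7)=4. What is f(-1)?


Reading from the table at x = -1

-12


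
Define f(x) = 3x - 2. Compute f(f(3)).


f(3) = 7
f(7) = 19

19


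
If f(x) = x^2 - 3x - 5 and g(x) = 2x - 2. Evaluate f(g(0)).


g(0) = -2
f(-2) = 1*(-2)^2 - 3*(-2) - 5 = 5

5


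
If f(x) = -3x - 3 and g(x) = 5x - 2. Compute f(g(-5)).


78


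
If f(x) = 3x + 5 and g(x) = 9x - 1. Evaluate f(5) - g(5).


-24


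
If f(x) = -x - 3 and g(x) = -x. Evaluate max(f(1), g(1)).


f(1) = -4
g(1) = -1
max = -1

-1


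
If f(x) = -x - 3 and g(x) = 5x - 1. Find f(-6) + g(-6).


f(-6) = 3
g(-6) = -31
Sum = -28

-28


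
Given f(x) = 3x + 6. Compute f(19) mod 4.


f(19) = 63
63 mod 4 = 3

3


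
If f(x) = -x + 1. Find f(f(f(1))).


f(1) = 0
f(0) = 1
f(1) = 0

0


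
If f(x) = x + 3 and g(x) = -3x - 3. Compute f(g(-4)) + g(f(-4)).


f(g(-4)) = 12
g(f(-4)) = 0
Sum = 12

12


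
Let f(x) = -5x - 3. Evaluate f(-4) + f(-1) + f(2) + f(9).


f(-4) = 17
f(-1) = 2
f(2) = -13
f(9) = -48
Sum = -42

-42


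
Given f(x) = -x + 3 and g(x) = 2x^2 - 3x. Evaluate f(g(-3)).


g(-3) = 27
f(27) = -24

-24


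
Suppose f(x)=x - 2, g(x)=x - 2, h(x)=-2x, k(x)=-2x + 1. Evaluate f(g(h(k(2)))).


k(2) = -3
h(-3) = 6
g(6) = 4
f(4) = 2

2


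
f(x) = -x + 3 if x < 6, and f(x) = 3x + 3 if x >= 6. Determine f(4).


4 satisfies x < 6
f(4) = -1

-1


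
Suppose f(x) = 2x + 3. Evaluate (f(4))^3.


f(4) = 11
(11)^3 = 1331

1331


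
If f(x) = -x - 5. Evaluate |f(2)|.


f(2) = -7
|-7| = 7

7


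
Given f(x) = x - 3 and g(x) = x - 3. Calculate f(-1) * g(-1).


f(-1) = -4
g(-1) = -4
Product = 16

16


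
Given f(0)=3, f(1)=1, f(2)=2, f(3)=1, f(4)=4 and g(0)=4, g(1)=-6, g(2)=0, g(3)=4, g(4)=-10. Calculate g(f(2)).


0


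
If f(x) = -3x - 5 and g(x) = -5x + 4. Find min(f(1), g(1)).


f(1) = -8
g(1) = -1
min = -8

-8


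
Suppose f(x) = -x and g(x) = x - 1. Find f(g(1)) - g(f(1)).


f(g(1)) = 0
g(f(1)) = -2
Difference = 2

2


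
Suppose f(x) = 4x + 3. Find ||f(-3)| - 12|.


f(-3) = -9
|-9| = 9
|9 - 12| = 3

3


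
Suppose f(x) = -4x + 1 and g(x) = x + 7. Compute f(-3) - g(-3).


f(-3) = 13
g(-3) = 4
Difference = 9

9


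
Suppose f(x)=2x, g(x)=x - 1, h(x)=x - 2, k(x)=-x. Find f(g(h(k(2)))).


-10


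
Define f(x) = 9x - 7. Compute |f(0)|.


7


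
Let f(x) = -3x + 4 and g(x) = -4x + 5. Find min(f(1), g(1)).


f(1) = 1
g(1) = 1
min = 1

1


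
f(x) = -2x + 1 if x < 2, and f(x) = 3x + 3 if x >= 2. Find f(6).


6 satisfies x >= 2
f(6) = 21

21


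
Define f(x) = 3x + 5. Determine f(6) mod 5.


3


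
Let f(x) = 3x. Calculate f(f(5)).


45


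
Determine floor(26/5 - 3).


26/5 = 5.2
5.2 - 3 = 2.2
floor(2.2) = 2

2


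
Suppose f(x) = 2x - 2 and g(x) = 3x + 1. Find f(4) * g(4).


f(4) = 6
g(4) = 13
Product = 78

78


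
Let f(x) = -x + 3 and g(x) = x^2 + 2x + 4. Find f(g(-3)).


g(-3) = 7
f(7) = -4

-4


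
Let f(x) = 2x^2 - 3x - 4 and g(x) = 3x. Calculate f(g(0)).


g(0) = 0
f(0) = 2*(0)^2 - 3*(0) - 4 = -4

-4


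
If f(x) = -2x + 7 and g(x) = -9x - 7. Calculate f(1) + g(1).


f(1) = 5
g(1) = -16
Sum = -11

-11


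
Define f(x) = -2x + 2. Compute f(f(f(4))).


f(4) = -6
f(-6) = 14
f(14) = -26

-26


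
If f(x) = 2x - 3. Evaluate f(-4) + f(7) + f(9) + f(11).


34


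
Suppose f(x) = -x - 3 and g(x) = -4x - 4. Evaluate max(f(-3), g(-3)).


8


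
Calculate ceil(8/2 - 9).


8/2 = 4
4 - 9 = -5
ceil(-5) = -5

-5


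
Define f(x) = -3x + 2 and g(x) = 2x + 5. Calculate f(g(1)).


-19


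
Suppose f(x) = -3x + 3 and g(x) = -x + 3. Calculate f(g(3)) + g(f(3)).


f(g(3)) = 3
g(f(3)) = 9
Sum = 12

12


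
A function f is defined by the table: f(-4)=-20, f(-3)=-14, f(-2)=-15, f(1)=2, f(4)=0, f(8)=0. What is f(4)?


Reading from the table at x = 4

0


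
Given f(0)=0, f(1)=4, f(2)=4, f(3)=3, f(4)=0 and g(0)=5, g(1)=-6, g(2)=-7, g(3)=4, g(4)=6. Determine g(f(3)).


4


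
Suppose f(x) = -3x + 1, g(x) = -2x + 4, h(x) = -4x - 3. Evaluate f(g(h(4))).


h(4) = -19
g(-19) = 42
f(42) = -125

-125


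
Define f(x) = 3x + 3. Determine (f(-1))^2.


0


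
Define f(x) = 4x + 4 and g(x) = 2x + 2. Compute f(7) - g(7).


f(7) = 32
g(7) = 16
Difference = 16

16


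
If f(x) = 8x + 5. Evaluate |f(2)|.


f(2) = 21
|21| = 21

21


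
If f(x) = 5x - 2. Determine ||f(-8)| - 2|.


f(-8) = -42
|-42| = 42
|42 - 2| = 40

40


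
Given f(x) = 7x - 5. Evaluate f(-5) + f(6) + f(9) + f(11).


f(-5) = -40
f(6) = 37
f(9) = 58
f(11) = 72
Sum = 127

127


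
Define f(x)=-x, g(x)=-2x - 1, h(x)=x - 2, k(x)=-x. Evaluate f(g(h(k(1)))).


k(1) = -1
h(-1) = -3
g(-3) = 5
f(5) = -5

-5


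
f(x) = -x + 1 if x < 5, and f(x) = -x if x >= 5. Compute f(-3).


-3 satisfies x < 5
f(-3) = 4

4


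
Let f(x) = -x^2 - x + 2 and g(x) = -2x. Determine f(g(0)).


g(0) = 0
f(0) = (-1)*(0)^2 - 1*(0) + 2 = 2

2


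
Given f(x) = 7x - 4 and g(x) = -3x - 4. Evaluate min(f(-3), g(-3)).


f(-3) = -25
g(-3) = 5
min = -25

-25


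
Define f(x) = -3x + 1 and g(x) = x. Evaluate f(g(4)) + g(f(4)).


f(g(4)) = -11
g(f(4)) = -11
Sum = -22

-22


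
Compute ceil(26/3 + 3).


26/3 = 8.6667
8.6667 + 3 = 11.6667
ceil(11.6667) = 12

12


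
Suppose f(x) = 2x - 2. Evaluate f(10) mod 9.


f(10) = 18
18 mod 9 = 0

0


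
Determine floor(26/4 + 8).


26/4 = 6.5
6.5 + 8 = 14.5
floor(14.5) = 14

14


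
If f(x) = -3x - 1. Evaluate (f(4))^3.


-2197


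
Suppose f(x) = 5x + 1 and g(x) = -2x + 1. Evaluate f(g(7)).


g(7) = -13
f(-13) = -64

-64


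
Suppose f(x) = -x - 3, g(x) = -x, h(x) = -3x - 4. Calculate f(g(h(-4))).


h(-4) = 8
g(8) = -8
f(-8) = 5

5


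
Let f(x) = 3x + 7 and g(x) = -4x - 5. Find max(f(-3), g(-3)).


f(-3) = -2
g(-3) = 7
max = 7

7


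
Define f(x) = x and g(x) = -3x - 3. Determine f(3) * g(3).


-36


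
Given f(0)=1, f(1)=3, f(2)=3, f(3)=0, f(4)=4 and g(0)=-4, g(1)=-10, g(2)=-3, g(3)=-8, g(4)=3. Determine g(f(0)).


f(0) = 1
g(1) = -10

-10


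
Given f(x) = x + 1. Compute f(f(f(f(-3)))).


f(-3) = -2
f(-2) = -1
f(-1) = 0
f(0) = 1

1


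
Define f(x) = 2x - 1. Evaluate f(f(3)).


f(3) = 5
f(5) = 9

9


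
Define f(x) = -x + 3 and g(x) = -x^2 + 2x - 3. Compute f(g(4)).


g(4) = -11
f(-11) = 14

14


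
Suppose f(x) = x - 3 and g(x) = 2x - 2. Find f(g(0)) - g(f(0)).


f(g(0)) = -5
g(f(0)) = -8
Difference = 3

3


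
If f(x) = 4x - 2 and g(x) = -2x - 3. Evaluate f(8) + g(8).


f(8) = 30
g(8) = -19
Sum = 11

11


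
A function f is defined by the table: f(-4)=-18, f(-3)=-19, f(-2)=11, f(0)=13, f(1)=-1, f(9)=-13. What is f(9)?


-13


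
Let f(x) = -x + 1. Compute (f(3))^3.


f(3) = -2
(-2)^3 = -8

-8


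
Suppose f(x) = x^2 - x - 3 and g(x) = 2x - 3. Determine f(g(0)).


g(0) = -3
f(-3) = 1*(-3)^2 - 1*(-3) - 3 = 9

9


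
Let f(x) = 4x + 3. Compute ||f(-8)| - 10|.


f(-8) = -29
|-29| = 29
|29 - 10| = 19

19


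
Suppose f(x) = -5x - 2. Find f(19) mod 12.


f(19) = -97
-97 mod 12 = 11

11


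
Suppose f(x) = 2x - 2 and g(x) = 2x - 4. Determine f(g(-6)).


g(-6) = -16
f(-16) = -34

-34
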